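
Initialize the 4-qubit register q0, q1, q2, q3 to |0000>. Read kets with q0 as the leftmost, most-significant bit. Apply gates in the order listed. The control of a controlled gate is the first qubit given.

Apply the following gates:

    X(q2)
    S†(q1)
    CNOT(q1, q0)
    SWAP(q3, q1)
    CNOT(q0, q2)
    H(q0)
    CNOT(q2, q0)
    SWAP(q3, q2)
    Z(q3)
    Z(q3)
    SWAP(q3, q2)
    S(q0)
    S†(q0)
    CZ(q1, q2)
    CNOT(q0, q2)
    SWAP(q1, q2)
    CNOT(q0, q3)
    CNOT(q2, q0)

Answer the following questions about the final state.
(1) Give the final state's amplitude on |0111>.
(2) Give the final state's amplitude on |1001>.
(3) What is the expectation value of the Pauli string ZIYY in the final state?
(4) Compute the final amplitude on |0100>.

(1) |0111> carries amplitude 0 in the final state. Key observation: gates 8-11 undo each other exactly, leaving only the rest of the circuit to track.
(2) The amplitude on |1001> is sqrt(2)/2.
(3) The expectation value of ZIYY is 0.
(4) |0100> carries amplitude sqrt(2)/2 in the final state.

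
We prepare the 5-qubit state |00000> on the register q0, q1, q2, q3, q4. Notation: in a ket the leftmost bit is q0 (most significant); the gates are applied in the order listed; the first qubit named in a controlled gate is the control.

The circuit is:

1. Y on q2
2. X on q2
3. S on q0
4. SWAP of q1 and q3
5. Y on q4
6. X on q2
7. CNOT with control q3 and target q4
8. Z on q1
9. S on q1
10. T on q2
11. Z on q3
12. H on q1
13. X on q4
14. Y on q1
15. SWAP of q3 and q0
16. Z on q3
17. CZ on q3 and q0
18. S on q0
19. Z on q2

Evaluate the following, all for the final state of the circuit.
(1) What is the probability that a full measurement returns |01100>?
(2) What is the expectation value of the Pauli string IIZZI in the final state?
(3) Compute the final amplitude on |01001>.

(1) Outcome |01100> occurs with probability 1/2.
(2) The observable IIZZI averages to -1.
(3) The amplitude on |01001> is 0.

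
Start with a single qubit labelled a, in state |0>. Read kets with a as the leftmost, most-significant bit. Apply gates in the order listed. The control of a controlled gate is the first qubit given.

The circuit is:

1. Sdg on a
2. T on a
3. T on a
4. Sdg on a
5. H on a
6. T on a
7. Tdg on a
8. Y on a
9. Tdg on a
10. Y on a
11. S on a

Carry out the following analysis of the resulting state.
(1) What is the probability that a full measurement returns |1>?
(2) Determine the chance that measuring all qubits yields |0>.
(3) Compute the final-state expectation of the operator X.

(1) The probability of measuring |1> is 1/2.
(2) Outcome |0> occurs with probability 1/2.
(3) The observable X averages to -sqrt(2)/2.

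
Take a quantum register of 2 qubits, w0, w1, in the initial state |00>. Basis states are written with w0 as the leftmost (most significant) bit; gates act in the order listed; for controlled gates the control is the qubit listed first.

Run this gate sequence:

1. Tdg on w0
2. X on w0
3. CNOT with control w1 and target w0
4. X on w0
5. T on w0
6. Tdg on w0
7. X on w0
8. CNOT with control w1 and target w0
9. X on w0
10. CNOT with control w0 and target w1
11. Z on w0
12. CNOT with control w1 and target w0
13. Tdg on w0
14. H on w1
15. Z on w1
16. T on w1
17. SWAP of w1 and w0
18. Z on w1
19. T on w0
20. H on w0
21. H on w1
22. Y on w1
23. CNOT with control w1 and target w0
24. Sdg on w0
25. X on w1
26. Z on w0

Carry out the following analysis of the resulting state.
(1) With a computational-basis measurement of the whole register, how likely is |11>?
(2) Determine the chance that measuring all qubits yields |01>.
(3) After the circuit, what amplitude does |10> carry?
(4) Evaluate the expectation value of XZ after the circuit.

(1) A full measurement returns |11> with probability 1/4. Key observation: steps 2-9 multiply out to the identity, so the circuit reduces to the remaining gates.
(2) Outcome |01> occurs with probability 1/4.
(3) |10> carries amplitude sqrt(2)*(-1 + I)/4 in the final state.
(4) The observable XZ averages to 1.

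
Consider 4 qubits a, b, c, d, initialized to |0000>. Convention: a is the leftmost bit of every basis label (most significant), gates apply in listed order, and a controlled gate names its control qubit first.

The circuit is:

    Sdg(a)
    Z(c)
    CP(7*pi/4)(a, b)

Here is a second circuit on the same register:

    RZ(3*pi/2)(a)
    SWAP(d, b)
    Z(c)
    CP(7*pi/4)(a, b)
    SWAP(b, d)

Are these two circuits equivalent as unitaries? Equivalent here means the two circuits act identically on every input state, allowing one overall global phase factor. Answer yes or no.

No, they are not equivalent — no single phase factor reconciles the two unitaries.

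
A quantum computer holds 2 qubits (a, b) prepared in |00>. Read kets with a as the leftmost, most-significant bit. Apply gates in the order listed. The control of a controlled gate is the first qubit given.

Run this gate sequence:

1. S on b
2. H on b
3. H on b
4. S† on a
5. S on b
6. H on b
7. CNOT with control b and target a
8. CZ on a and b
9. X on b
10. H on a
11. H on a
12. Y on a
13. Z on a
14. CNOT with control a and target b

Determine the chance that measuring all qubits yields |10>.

The probability of measuring |10> is 1/2.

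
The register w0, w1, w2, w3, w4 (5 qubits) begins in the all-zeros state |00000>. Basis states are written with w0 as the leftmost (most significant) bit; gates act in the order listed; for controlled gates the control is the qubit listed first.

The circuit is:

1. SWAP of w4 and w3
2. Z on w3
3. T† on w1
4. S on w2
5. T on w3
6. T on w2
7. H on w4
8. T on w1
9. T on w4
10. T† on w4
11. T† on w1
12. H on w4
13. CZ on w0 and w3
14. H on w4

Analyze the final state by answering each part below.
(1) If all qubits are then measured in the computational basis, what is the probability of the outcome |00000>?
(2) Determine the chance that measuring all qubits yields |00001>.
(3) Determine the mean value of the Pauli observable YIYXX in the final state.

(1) The probability of measuring |00000> is 1/2.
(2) The probability of measuring |00001> is 1/2.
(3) In the final state, YIYXX has expectation 0.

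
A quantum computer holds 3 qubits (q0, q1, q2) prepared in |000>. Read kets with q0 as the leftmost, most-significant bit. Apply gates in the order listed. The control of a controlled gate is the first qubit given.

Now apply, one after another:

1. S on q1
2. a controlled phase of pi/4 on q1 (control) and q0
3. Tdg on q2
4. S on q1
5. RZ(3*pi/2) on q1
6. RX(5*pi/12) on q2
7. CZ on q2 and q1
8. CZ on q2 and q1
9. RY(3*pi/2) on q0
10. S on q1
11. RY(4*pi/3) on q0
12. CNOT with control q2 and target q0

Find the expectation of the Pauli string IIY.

In the final state, IIY has expectation -sqrt(6)/8 - sqrt(2)/8.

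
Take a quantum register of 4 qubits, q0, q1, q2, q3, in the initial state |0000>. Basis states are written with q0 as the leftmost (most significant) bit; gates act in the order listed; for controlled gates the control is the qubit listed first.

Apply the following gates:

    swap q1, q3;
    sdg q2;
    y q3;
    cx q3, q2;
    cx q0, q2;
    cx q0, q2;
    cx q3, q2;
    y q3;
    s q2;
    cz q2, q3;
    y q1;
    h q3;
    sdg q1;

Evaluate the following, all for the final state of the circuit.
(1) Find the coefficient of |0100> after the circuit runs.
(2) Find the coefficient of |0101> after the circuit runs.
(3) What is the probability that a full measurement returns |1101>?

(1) The amplitude on |0100> is sqrt(2)/2.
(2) The final state's coefficient on |0101> equals sqrt(2)/2.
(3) The probability of measuring |1101> is 0.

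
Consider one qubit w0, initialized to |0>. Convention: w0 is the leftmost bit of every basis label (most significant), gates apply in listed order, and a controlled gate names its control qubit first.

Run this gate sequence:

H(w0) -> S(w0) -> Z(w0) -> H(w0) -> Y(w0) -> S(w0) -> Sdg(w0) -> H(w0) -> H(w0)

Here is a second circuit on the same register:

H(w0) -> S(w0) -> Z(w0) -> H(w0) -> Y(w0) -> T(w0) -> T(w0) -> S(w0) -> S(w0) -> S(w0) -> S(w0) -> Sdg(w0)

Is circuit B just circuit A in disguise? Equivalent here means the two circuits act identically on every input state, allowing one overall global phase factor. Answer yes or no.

Yes, they are equivalent — the unitaries differ by at most a global phase.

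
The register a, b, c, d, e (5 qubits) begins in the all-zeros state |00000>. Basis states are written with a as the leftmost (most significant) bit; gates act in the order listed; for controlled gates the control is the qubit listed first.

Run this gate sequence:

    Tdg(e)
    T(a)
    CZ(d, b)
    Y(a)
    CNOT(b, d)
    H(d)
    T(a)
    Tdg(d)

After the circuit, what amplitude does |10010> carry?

|10010> carries amplitude sqrt(2)*I/2 in the final state.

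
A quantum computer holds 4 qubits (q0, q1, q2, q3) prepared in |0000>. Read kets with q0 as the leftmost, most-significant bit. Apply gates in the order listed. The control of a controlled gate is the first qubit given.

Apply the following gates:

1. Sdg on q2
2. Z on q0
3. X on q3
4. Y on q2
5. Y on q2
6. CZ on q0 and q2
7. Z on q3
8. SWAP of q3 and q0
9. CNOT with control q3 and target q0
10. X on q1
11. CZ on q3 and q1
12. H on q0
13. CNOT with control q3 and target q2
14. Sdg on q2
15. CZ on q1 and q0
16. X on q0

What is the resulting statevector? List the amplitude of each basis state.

The resulting statevector has amplitude -sqrt(2)/2 on |0100>, -sqrt(2)/2 on |1100>, and 0 on every other basis state.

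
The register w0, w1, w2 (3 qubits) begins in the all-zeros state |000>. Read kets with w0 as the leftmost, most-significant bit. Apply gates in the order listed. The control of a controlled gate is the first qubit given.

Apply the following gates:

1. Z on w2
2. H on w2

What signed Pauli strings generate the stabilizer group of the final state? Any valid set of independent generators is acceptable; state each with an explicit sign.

The stabilizer group can be generated by +IIX, +ZII, +IZI, among other valid generating sets.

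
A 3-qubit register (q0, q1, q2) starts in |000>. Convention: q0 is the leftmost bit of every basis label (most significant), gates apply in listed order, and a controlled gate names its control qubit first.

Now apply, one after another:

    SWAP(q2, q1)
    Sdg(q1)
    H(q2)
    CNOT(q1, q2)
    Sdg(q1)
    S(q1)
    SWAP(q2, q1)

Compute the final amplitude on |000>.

The final state's coefficient on |000> equals sqrt(2)/2.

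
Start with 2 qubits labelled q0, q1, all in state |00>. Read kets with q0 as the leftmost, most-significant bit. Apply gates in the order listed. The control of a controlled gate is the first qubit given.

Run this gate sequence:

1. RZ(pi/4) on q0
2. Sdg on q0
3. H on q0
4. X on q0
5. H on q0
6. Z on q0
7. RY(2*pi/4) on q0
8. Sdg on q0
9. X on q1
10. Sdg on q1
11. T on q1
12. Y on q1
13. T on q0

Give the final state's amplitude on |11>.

The final state's coefficient on |11> equals 0. Key observation: gates 3-6 undo each other exactly, leaving only the rest of the circuit to track.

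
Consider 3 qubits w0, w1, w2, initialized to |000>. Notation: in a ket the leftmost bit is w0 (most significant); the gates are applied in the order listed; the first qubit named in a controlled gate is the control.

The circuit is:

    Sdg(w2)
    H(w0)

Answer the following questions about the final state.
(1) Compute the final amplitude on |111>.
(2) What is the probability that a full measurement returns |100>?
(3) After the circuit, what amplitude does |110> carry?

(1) The amplitude on |111> is 0.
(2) The probability of measuring |100> is 1/2.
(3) The amplitude on |110> is 0.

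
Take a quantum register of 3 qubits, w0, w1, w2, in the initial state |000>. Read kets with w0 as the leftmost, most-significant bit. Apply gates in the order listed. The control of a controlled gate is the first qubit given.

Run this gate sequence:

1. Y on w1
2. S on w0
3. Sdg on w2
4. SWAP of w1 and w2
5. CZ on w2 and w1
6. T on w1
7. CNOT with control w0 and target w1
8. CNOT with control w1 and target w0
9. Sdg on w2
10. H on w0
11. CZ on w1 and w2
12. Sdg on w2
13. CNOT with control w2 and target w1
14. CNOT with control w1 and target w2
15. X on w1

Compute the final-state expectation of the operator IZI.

The observable IZI averages to 1.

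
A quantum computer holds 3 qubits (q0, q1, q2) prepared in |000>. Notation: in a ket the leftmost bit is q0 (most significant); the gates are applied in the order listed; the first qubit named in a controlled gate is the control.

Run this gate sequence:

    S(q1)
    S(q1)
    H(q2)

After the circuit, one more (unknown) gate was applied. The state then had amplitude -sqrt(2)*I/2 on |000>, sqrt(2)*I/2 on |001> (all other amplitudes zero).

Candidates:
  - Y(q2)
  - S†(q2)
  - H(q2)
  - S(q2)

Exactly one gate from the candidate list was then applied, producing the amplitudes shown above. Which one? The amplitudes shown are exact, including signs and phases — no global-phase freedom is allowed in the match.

The applied gate was Y(q2).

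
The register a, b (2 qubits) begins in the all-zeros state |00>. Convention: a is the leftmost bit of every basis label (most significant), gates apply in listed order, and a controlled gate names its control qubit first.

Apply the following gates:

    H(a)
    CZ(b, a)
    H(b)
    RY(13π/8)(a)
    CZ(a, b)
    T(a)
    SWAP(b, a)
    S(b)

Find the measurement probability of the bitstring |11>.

The probability of measuring |11> is 1/4 - sqrt(sqrt(2) + 2)/8.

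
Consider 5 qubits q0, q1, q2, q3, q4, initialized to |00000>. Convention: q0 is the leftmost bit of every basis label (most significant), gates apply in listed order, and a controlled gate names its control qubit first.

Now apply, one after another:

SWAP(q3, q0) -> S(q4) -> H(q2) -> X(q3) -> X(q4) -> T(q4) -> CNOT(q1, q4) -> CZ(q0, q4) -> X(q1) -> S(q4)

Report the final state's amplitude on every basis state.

The final amplitudes are sqrt(2)*exp(3*I*pi/4)/2 on |01011>, sqrt(2)*exp(3*I*pi/4)/2 on |01111>, and 0 on every other basis state.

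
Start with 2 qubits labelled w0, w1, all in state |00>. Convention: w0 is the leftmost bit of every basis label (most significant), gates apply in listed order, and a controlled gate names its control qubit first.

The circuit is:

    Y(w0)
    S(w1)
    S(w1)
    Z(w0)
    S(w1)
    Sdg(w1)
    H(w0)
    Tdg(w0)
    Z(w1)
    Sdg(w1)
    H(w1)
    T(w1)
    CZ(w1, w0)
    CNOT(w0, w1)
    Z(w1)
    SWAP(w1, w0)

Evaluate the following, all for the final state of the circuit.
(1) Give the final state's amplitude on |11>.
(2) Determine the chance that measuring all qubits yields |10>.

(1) |11> carries amplitude -exp(I*pi/4)/2 in the final state.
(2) The probability of measuring |10> is 1/4.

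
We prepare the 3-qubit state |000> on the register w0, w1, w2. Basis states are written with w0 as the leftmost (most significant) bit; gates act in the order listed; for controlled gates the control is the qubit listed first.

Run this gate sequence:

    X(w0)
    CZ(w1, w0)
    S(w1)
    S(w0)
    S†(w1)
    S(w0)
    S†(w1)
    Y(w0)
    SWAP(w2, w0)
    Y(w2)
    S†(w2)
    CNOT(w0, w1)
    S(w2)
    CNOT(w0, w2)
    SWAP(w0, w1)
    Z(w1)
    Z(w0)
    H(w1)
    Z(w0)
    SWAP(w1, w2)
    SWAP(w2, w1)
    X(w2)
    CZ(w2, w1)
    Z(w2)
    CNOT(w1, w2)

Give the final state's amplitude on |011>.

The amplitude on |011> is -sqrt(2)/2.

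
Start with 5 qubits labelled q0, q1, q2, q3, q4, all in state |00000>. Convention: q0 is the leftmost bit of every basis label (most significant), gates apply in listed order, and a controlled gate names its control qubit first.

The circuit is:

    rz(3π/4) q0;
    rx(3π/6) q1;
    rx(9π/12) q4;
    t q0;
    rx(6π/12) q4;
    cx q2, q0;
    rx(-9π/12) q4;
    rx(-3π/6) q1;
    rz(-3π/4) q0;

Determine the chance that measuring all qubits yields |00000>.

Outcome |00000> occurs with probability 1/2.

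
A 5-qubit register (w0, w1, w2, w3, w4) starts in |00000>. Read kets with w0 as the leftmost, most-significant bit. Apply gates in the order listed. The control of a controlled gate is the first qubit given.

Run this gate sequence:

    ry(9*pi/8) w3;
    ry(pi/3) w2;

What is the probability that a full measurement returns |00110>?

A full measurement returns |00110> with probability sqrt(sqrt(2) + 2)/16 + 1/8.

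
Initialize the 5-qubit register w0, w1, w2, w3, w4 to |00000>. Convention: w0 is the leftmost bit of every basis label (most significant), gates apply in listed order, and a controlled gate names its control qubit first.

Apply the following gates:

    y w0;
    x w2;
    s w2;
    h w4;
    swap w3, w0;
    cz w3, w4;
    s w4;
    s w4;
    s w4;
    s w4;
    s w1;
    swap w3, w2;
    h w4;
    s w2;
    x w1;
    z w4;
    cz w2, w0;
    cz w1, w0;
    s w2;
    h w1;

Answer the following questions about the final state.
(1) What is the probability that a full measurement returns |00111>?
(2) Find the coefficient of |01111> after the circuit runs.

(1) A full measurement returns |00111> with probability 1/2. Key observation: gates 7-10 undo each other exactly, leaving only the rest of the circuit to track.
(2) The final state's coefficient on |01111> equals sqrt(2)/2.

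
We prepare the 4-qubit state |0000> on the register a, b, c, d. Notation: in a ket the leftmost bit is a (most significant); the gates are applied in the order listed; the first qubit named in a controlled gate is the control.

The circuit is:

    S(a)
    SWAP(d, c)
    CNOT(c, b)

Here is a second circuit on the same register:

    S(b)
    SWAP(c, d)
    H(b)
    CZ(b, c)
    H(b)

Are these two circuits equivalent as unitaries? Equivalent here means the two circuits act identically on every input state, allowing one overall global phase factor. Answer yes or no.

No: there is an input state on which the two circuits produce genuinely different outputs (not merely differing by a phase).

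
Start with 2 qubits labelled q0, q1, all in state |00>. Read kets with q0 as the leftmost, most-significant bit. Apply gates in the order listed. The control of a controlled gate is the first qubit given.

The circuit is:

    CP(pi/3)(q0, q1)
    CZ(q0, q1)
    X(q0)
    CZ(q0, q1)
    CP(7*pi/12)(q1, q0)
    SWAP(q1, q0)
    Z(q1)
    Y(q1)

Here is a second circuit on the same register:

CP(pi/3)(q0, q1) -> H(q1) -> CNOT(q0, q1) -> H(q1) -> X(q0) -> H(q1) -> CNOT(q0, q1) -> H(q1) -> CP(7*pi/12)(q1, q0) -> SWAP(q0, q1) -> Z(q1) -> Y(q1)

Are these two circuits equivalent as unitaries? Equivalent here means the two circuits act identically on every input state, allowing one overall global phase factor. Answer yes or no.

Yes — the two circuits implement the same unitary up to a global phase.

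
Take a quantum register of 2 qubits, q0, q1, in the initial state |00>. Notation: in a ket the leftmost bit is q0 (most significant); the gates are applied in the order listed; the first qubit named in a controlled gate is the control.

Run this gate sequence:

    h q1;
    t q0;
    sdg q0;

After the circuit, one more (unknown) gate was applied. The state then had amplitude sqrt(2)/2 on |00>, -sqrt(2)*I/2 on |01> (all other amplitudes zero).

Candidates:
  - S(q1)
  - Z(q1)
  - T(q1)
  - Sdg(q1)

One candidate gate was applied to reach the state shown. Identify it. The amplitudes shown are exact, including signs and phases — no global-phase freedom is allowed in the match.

The unique candidate consistent with the amplitudes is Sdg(q1).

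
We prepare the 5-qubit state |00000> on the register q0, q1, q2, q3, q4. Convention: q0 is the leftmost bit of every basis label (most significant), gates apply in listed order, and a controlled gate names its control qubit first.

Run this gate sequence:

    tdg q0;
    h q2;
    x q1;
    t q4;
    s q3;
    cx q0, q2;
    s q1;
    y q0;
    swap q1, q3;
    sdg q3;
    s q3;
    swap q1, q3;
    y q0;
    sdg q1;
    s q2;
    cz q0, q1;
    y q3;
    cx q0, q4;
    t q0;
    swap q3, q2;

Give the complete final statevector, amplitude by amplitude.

After the circuit, the state carries amplitude sqrt(2)*I/2 on |01100>, -sqrt(2)/2 on |01110>, and 0 on every other basis state. Key observation: the block from step 7 through step 14 cancels to the identity and can be dropped.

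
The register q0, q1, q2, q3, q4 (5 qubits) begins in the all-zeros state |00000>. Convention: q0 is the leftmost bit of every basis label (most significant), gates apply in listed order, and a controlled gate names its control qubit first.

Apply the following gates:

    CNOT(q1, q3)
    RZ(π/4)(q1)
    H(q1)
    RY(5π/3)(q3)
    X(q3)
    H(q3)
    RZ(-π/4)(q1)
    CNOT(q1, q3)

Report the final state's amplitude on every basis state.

After the circuit, the state carries amplitude 1/4 - sqrt(3)/4 on |00000>, 1/4 + sqrt(3)/4 on |00010>, (-sqrt(3) - 1)*exp(3*I*pi/4)/4 on |01000>, (-1 + sqrt(3))*exp(3*I*pi/4)/4 on |01010>, and 0 on every other basis state.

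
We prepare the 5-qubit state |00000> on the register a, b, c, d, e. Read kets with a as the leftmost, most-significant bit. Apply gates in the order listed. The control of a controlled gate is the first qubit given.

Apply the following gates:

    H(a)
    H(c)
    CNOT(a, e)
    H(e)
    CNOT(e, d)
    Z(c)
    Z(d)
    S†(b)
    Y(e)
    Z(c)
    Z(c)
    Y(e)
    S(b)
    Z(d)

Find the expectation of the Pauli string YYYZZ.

The observable YYYZZ averages to 0. Key observation: steps 7-14 multiply out to the identity, so the circuit reduces to the remaining gates.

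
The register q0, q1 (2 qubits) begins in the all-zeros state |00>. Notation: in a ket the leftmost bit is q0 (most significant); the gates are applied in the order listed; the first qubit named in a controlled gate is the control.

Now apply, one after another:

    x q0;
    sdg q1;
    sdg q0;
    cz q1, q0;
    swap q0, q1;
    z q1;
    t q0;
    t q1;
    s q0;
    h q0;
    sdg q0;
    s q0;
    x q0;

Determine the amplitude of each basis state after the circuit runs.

The final amplitudes are 0 on |00>, sqrt(2)*exp(3*I*pi/4)/2 on |01>, 0 on |10>, sqrt(2)*exp(3*I*pi/4)/2 on |11>.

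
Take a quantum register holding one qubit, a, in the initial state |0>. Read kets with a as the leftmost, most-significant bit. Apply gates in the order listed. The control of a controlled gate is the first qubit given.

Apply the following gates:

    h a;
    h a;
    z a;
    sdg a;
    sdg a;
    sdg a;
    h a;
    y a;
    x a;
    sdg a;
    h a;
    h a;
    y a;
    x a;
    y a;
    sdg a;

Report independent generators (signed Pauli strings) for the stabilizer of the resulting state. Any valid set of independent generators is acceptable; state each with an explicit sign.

The final state is stabilized by the group generated by -X; other independent generating sets are equally valid. Key observation: gates 11-12 undo each other exactly, leaving only the rest of the circuit to track.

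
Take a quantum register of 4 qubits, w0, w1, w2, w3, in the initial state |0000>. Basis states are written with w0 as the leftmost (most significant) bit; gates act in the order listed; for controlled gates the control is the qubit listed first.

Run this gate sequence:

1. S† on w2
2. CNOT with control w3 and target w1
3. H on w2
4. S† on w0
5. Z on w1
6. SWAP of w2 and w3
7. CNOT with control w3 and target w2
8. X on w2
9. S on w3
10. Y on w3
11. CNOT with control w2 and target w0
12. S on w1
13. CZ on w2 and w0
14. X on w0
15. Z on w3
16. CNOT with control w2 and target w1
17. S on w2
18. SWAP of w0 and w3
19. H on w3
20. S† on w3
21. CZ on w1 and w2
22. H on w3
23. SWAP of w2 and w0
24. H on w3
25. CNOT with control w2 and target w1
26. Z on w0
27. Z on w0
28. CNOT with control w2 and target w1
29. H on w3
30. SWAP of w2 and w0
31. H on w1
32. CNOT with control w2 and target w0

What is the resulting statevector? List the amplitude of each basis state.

The resulting statevector has amplitude 1/4 + I/4 on |0000>, 1/4 - I/4 on |0001>, 1/4 - I/4 on |0010>, 1/4 + I/4 on |0011>, 1/4 + I/4 on |0100>, 1/4 - I/4 on |0101>, -1/4 + I/4 on |0110>, -1/4 - I/4 on |0111>, 0 on |1000>, 0 on |1001>, 0 on |1010>, 0 on |1011>, 0 on |1100>, 0 on |1101>, 0 on |1110>, 0 on |1111>. Key observation: gates 23-30 undo each other exactly, leaving only the rest of the circuit to track.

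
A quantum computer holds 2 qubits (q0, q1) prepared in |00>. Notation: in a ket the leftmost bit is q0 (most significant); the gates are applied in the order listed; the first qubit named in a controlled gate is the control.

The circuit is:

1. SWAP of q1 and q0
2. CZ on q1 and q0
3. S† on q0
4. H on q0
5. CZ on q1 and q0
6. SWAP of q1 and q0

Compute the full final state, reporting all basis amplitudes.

The resulting statevector has amplitude sqrt(2)/2 on |00>, sqrt(2)/2 on |01>, 0 on |10>, 0 on |11>.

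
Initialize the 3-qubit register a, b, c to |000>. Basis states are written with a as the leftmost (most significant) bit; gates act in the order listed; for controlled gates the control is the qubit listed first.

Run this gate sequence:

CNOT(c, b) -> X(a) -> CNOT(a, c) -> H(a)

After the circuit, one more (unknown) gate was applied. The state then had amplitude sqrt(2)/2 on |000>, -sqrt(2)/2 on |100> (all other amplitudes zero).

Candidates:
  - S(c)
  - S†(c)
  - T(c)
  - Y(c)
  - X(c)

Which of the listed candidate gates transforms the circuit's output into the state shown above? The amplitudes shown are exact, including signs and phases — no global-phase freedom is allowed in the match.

It was X(c) that produced the state shown.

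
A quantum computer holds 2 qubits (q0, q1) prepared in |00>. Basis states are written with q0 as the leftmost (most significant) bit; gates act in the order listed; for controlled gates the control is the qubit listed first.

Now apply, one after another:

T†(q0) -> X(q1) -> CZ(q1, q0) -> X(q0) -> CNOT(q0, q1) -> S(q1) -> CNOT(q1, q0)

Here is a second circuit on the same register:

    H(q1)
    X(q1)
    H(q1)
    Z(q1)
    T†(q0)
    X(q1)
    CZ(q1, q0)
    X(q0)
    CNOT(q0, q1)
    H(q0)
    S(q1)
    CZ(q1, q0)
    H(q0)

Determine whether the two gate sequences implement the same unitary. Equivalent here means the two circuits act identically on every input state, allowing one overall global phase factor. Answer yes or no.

Yes, they are equivalent — the unitaries differ by at most a global phase.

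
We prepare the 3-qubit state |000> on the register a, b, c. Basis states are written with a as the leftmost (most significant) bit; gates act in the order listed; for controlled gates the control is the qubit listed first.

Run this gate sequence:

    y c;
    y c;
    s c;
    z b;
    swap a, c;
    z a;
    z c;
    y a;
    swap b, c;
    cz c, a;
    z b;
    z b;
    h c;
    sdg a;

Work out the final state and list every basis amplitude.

The final amplitudes are sqrt(2)/2 on |100>, sqrt(2)/2 on |101>, and 0 on every other basis state.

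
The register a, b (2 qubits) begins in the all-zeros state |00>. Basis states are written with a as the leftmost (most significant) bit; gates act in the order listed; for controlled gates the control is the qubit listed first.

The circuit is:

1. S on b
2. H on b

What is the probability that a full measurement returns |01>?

The probability of measuring |01> is 1/2.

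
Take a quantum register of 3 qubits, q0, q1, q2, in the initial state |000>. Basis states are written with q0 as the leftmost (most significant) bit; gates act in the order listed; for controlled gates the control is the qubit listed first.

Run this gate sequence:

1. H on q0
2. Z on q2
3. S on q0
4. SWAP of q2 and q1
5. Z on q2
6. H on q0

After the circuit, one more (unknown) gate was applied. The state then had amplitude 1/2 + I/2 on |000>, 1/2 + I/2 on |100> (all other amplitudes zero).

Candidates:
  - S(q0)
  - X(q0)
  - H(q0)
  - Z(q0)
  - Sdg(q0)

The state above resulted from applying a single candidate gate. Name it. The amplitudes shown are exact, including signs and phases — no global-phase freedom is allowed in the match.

The applied gate was S(q0).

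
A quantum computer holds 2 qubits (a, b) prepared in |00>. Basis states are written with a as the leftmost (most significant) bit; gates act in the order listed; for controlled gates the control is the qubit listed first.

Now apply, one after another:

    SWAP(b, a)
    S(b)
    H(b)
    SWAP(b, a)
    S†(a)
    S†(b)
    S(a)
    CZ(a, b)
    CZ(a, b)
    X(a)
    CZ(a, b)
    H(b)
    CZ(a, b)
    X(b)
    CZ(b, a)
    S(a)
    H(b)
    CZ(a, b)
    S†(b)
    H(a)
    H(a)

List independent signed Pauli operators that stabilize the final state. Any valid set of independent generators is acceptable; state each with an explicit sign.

One valid set of independent stabilizer generators is -YI, +IZ (any independent generating set of the same group is equally correct).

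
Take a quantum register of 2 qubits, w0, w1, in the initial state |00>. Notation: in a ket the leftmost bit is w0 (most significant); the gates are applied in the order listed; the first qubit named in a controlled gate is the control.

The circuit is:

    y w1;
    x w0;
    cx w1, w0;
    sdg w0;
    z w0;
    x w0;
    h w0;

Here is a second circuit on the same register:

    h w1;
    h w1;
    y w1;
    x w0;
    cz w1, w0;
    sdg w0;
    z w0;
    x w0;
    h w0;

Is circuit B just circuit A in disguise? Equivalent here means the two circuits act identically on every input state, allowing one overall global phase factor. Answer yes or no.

No, they are not equivalent — no single phase factor reconciles the two unitaries.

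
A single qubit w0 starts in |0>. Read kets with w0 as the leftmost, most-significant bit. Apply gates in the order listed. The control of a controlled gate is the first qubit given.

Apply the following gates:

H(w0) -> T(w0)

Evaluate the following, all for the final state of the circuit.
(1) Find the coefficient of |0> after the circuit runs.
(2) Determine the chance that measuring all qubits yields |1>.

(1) The final state's coefficient on |0> equals sqrt(2)/2.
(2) The probability of measuring |1> is 1/2.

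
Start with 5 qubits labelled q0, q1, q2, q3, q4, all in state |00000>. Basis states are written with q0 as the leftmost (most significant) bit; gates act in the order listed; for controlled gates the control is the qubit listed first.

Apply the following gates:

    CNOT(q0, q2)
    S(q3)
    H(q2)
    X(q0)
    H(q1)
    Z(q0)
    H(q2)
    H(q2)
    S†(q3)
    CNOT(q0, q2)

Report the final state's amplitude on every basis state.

The final amplitudes are -1/2 on |10000>, -1/2 on |10100>, -1/2 on |11000>, -1/2 on |11100>, and 0 on every other basis state.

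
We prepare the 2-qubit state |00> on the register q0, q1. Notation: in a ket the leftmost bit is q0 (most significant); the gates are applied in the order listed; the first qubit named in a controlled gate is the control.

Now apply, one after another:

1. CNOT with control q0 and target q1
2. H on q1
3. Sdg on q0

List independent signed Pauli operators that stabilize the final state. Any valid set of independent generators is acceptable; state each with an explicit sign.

The final state is stabilized by the group generated by +IX, +ZI; other independent generating sets are equally valid.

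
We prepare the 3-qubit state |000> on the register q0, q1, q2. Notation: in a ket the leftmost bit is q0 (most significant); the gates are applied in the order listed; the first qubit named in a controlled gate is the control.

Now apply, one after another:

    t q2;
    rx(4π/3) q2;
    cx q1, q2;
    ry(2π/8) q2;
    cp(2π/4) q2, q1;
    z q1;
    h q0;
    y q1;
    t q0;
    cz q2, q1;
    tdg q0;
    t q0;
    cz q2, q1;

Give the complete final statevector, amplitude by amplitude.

The final amplitudes are 0 on |000>, 0 on |001>, -sqrt(12 - 6*sqrt(2))/8 - I*sqrt(2*sqrt(2) + 4)/8 on |010>, sqrt(6*sqrt(2) + 12)/8 - I*sqrt(4 - 2*sqrt(2))/8 on |011>, 0 on |100>, 0 on |101>, -sqrt(2*sqrt(2) + 4)*exp(3*I*pi/4)/8 - sqrt(12 - 6*sqrt(2))*exp(I*pi/4)/8 on |110>, -sqrt(4 - 2*sqrt(2))*exp(3*I*pi/4)/8 + sqrt(6*sqrt(2) + 12)*exp(I*pi/4)/8 on |111>.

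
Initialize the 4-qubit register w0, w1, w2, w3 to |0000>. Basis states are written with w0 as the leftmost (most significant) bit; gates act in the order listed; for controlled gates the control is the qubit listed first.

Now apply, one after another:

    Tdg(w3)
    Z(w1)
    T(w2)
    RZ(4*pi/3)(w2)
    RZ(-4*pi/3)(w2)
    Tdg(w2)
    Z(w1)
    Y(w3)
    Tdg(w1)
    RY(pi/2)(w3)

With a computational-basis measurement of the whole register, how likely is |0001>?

A full measurement returns |0001> with probability 1/2. Key observation: steps 2-7 multiply out to the identity, so the circuit reduces to the remaining gates.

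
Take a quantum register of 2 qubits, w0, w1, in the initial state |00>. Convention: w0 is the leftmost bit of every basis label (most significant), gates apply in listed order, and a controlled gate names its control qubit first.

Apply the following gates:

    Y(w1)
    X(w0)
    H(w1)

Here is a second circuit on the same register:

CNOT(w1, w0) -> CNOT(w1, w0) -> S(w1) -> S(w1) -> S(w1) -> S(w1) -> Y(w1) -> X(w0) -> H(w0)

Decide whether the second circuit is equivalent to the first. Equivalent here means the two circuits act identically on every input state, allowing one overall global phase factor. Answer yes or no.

No — the two circuits implement different unitaries, even allowing a global phase.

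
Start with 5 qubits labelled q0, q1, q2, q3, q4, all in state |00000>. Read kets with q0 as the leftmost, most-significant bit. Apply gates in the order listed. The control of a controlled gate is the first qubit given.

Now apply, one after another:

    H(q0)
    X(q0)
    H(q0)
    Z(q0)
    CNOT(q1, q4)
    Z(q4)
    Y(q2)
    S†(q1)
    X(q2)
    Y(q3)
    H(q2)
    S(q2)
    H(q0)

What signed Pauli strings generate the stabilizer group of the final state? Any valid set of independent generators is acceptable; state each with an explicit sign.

The stabilizer group can be generated by +XIIII, +IIYII, +IZIII, -IIIZI, +IIIIZ, among other valid generating sets. Key observation: gates 1-4 undo each other exactly, leaving only the rest of the circuit to track.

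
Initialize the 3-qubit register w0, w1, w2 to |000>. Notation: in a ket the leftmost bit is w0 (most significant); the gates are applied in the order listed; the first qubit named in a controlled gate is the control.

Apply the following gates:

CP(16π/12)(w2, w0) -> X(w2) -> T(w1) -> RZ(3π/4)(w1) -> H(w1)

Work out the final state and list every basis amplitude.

The final amplitudes are -sqrt(2)*exp(5*I*pi/8)/2 on |001>, -sqrt(2)*exp(5*I*pi/8)/2 on |011>, and 0 on every other basis state.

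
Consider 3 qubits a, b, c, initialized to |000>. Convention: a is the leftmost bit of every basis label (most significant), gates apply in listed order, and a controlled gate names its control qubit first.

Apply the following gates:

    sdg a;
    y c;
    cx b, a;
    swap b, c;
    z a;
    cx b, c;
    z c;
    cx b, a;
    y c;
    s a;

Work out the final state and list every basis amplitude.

After the circuit, the state carries amplitude -I on |110>, and 0 on every other basis state.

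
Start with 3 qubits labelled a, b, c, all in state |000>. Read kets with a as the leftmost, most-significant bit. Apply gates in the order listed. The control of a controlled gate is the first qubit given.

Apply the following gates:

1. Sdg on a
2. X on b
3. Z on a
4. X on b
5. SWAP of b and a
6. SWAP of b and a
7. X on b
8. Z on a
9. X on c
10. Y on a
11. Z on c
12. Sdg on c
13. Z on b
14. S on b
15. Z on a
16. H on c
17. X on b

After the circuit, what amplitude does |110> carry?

|110> carries amplitude 0 in the final state. Key observation: the block from step 3 through step 8 cancels to the identity and can be dropped.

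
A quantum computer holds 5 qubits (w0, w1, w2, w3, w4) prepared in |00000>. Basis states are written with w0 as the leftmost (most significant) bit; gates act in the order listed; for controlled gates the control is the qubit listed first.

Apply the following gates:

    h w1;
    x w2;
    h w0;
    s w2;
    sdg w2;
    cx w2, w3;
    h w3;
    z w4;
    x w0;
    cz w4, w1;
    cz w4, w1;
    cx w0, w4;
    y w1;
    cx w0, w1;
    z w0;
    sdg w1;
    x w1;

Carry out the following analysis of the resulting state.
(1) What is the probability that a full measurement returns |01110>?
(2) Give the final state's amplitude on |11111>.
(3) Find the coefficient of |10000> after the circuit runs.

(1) The probability of measuring |01110> is 1/8.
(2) |11111> carries amplitude sqrt(2)*I/4 in the final state.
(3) The final state's coefficient on |10000> equals 0.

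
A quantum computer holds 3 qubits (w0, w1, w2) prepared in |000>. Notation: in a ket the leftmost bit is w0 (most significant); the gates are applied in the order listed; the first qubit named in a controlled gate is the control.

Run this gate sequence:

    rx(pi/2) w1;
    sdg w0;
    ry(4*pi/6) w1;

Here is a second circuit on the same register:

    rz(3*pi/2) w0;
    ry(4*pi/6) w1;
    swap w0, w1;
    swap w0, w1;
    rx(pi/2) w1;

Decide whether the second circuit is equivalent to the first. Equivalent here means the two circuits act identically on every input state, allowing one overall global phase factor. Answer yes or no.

No: there is an input state on which the two circuits produce genuinely different outputs (not merely differing by a phase).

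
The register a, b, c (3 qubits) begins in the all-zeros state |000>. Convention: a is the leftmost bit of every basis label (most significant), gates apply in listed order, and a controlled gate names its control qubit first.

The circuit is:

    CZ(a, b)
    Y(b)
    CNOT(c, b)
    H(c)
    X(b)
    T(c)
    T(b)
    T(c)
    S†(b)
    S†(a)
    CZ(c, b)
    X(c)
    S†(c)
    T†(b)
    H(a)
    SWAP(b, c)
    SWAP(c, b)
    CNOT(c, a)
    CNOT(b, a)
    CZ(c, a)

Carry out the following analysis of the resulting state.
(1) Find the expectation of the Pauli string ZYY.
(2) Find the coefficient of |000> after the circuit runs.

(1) The observable ZYY averages to 0.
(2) The final state's coefficient on |000> equals -1/2.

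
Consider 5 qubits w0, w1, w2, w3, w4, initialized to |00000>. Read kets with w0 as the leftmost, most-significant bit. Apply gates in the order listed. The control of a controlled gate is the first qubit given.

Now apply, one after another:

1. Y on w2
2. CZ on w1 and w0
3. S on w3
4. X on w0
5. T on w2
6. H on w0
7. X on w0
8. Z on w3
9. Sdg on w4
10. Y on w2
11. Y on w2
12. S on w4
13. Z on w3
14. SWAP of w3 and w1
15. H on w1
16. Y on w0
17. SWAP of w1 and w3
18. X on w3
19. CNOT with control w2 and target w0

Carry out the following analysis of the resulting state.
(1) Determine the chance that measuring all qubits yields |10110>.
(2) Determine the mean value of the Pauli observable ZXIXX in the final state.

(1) A full measurement returns |10110> with probability 1/4.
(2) The expectation value of ZXIXX is 0.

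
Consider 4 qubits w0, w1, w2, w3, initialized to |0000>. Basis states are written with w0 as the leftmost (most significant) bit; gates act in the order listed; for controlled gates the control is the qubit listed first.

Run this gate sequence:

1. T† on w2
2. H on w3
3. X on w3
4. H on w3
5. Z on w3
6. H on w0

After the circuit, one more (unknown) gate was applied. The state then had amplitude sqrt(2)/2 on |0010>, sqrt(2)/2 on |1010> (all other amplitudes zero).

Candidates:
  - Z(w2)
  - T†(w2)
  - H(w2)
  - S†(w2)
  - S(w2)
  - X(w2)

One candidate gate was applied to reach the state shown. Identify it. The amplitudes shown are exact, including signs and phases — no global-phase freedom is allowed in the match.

It was X(w2) that produced the state shown. Key observation: gates 2-5 undo each other exactly, leaving only the rest of the circuit to track.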